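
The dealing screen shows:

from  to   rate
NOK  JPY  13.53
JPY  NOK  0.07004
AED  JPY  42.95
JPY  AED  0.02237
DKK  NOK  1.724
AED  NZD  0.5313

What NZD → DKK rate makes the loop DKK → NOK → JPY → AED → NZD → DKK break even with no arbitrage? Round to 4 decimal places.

Known legs of the cycle: 1.724 × 13.53 × 0.02237 × 0.5313 = 0.27723040415532
For no arbitrage the full-cycle product must be 1, so the missing rate is 1 / 0.27723040415532 ≈ 3.607108.

3.6071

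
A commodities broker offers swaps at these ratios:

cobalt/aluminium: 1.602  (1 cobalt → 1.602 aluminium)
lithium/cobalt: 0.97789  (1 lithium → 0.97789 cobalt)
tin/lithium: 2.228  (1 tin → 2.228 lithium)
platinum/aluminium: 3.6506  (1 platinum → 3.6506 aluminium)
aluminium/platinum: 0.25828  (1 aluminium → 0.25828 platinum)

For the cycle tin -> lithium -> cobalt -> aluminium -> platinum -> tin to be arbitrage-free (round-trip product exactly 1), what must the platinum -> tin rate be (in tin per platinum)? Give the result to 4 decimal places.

1.1093

Known legs of the cycle: 2.228 × 0.97789 × 1.602 × 0.25828 = 0.9014849505886752
For no arbitrage the full-cycle product must be 1, so the missing rate is 1 / 0.9014849505886752 ≈ 1.109281.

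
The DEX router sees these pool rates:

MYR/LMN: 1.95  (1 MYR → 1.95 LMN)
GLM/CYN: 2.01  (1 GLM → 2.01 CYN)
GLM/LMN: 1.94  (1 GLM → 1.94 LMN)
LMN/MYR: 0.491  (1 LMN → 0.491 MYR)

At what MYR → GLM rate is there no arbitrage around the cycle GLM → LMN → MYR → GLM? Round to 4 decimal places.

1.0498

Known legs of the cycle: 1.94 × 0.491 = 0.95254
For no arbitrage the full-cycle product must be 1, so the missing rate is 1 / 0.95254 ≈ 1.049825.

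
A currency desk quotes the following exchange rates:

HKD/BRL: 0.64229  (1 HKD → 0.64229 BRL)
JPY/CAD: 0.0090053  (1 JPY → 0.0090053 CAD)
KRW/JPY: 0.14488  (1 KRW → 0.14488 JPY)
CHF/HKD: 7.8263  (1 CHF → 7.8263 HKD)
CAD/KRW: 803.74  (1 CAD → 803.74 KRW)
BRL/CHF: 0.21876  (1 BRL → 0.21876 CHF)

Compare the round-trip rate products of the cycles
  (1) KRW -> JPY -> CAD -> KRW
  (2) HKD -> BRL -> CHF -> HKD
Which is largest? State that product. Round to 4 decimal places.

(1) 0.14488 × 0.0090053 × 803.74 = 1.04863
(2) 0.64229 × 0.21876 × 7.8263 = 1.09965
Highest is cycle (2) at 1.0997 (>1, arbitrage).

1.0997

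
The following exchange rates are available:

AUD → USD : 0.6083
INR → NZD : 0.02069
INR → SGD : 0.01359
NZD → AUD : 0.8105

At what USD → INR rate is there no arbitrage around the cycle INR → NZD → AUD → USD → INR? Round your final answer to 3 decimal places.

98.032

Known legs of the cycle: 0.02069 × 0.8105 × 0.6083 = 0.0102007317335
For no arbitrage the full-cycle product must be 1, so the missing rate is 1 / 0.0102007317335 ≈ 98.03218.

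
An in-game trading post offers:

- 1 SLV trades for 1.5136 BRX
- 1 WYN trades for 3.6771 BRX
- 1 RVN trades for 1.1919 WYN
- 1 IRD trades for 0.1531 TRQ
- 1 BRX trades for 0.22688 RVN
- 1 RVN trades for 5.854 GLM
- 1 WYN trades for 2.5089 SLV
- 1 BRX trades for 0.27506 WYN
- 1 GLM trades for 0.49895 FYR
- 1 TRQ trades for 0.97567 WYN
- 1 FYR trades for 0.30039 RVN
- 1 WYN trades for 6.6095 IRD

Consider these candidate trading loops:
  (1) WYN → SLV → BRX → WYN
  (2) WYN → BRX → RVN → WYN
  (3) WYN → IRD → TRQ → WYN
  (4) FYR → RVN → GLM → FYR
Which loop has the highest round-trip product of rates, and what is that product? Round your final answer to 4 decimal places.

1.0445

(1) 2.5089 × 1.5136 × 0.27506 = 1.04453
(2) 3.6771 × 0.22688 × 1.1919 = 0.99436
(3) 6.6095 × 0.1531 × 0.97567 = 0.98729
(4) 0.30039 × 5.854 × 0.49895 = 0.87740
Highest is cycle (1) at 1.0445 (>1, arbitrage).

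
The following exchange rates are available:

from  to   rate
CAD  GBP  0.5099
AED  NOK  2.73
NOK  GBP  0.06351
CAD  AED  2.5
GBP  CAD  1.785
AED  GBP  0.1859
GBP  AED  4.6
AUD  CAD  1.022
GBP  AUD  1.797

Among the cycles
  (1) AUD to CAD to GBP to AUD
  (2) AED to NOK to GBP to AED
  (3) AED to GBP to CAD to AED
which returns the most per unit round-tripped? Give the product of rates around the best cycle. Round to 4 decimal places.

(1) 1.022 × 0.5099 × 1.797 = 0.93645
(2) 2.73 × 0.06351 × 4.6 = 0.79756
(3) 0.1859 × 1.785 × 2.5 = 0.82958
Highest is cycle (1) at 0.9364 (≤1, no arbitrage).

0.9364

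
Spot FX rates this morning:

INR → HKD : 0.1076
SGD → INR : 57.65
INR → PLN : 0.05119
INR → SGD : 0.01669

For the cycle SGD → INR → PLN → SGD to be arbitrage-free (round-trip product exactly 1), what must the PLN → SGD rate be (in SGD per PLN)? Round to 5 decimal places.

Known legs of the cycle: 57.65 × 0.05119 = 2.9511035
For no arbitrage the full-cycle product must be 1, so the missing rate is 1 / 2.9511035 ≈ 0.3388563.

0.33886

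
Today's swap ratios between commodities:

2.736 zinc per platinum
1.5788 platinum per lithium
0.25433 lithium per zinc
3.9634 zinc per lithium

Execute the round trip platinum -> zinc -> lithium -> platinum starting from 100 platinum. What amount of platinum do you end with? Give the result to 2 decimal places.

100 platinum × 2.736 = 273.6 zinc
273.6 zinc × 0.25433 = 69.584688 lithium
69.584688 lithium × 1.5788 = 109.8603054144 platinum

109.86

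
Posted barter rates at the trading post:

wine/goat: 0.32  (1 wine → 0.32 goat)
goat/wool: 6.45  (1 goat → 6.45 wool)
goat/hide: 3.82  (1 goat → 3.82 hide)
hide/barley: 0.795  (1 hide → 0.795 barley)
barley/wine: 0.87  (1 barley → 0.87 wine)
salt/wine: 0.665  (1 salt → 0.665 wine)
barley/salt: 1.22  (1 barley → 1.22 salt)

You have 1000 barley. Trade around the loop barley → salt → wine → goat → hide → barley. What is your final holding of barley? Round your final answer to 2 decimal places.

788.43

1000 barley × 1.22 = 1220 salt
1220 salt × 0.665 = 811.3 wine
811.3 wine × 0.32 = 259.616 goat
259.616 goat × 3.82 = 991.73312 hide
991.73312 hide × 0.795 = 788.4278304 barley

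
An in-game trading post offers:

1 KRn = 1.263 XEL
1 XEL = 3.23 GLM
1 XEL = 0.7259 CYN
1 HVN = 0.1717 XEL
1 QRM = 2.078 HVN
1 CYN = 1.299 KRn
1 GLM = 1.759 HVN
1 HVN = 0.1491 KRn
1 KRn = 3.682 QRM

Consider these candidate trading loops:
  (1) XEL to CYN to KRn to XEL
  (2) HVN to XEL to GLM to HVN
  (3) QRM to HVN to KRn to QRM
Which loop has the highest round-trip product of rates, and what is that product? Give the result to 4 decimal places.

1.1909

(1) 0.7259 × 1.299 × 1.263 = 1.19094
(2) 0.1717 × 3.23 × 1.759 = 0.97553
(3) 2.078 × 0.1491 × 3.682 = 1.14079
Highest is cycle (1) at 1.1909 (>1, arbitrage).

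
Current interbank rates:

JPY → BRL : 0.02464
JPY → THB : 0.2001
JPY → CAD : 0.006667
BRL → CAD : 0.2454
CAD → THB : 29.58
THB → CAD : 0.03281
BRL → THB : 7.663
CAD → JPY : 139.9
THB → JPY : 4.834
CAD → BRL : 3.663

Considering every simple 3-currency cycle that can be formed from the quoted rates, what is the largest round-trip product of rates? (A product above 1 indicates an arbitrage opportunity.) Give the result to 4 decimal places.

0.9533

JPY→CAD→THB→JPY: 0.006667 × 29.58 × 4.834 = 0.95331
BRL→THB→CAD→BRL: 7.663 × 0.03281 × 3.663 = 0.92096
JPY→THB→CAD→JPY: 0.2001 × 0.03281 × 139.9 = 0.91848
JPY→BRL→THB→JPY: 0.02464 × 7.663 × 4.834 = 0.91274
JPY→BRL→CAD→JPY: 0.02464 × 0.2454 × 139.9 = 0.84593
Maximum is JPY→CAD→THB→JPY at 0.9533; no arbitrage — every cycle loses value.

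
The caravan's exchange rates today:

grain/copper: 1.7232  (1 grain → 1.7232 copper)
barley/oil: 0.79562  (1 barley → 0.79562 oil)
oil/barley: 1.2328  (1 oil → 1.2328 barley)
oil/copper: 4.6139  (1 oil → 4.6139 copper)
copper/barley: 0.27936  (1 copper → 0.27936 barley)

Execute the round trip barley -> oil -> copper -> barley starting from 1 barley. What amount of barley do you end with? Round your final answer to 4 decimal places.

1 barley × 0.79562 = 0.79562 oil
0.79562 oil × 4.6139 = 3.670911118 copper
3.670911118 copper × 0.27936 = 1.02550572992448 barley

1.0255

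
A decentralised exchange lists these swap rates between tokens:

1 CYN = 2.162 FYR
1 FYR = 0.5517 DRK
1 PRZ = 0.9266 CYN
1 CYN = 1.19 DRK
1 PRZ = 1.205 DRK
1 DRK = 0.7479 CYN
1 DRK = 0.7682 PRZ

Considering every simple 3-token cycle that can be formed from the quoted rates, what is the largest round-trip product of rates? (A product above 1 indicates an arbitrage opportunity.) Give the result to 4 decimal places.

DRK→CYN→FYR→DRK: 0.7479 × 2.162 × 0.5517 = 0.89208
DRK→PRZ→CYN→DRK: 0.7682 × 0.9266 × 1.19 = 0.84706
Maximum is DRK→CYN→FYR→DRK at 0.8921; no arbitrage — every cycle loses value.

0.8921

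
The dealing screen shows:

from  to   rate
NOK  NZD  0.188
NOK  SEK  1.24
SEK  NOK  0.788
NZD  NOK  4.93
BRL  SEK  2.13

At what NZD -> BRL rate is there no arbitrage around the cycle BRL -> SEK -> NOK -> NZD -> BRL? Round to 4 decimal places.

3.1691

Known legs of the cycle: 2.13 × 0.788 × 0.188 = 0.31554672
For no arbitrage the full-cycle product must be 1, so the missing rate is 1 / 0.31554672 ≈ 3.169103.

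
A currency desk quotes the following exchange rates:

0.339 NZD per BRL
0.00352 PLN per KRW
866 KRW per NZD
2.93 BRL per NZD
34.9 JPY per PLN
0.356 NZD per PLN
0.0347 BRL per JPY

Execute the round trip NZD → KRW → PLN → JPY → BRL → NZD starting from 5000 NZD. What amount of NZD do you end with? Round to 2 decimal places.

6257.27

5000 NZD × 866 = 4330000 KRW
4330000 KRW × 0.00352 = 15241.6 PLN
15241.6 PLN × 34.9 = 531931.84 JPY
531931.84 JPY × 0.0347 = 18458.034848 BRL
18458.034848 BRL × 0.339 = 6257.273813472 NZD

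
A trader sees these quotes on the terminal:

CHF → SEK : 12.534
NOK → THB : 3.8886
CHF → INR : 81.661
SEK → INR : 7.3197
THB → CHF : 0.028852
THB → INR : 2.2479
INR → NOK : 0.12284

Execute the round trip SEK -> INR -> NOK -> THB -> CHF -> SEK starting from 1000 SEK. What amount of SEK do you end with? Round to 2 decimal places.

1264.42

1000 SEK × 7.3197 = 7319.7 INR
7319.7 INR × 0.12284 = 899.151948 NOK
899.151948 NOK × 3.8886 = 3496.4422649928 THB
3496.4422649928 THB × 0.028852 = 100.8793522295722656 CHF
100.8793522295722656 CHF × 12.534 = 1264.4218008454587770304 SEK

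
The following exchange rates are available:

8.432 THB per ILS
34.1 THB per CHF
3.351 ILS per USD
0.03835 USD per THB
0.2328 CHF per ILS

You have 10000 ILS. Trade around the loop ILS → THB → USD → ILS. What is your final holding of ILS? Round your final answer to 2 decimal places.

10000 ILS × 8.432 = 84320 THB
84320 THB × 0.03835 = 3233.672 USD
3233.672 USD × 3.351 = 10836.034872 ILS

10836.03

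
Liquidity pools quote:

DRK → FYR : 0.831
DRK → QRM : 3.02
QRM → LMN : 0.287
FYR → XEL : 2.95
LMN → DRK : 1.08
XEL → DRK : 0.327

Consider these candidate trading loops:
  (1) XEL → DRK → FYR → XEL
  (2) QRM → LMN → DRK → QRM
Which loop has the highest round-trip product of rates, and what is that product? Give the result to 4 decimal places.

(1) 0.327 × 0.831 × 2.95 = 0.80162
(2) 0.287 × 1.08 × 3.02 = 0.93608
Highest is cycle (2) at 0.9361 (≤1, no arbitrage).

0.9361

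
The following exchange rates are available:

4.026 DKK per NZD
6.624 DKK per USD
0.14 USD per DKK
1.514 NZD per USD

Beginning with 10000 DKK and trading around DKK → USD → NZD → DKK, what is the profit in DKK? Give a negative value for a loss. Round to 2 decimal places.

-1466.49

10000 DKK × 0.14 = 1400 USD
1400 USD × 1.514 = 2119.6 NZD
2119.6 NZD × 4.026 = 8533.5096 DKK
Net change: 8533.5096 − 10000 = -1466.4904 DKK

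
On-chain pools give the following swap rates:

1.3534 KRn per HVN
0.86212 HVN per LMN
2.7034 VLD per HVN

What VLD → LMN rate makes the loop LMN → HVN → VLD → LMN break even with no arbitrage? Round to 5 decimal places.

Known legs of the cycle: 0.86212 × 2.7034 = 2.330655208
For no arbitrage the full-cycle product must be 1, so the missing rate is 1 / 2.330655208 ≈ 0.4290639.

0.42906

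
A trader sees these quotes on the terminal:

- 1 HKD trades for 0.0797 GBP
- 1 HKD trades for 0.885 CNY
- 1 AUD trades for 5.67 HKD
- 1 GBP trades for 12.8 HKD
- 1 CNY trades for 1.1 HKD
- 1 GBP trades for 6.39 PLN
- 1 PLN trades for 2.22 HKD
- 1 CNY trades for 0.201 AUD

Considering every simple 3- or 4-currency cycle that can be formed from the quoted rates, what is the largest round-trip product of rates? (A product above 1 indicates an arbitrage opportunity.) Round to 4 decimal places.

1.1306

GBP→PLN→HKD→GBP: 6.39 × 2.22 × 0.0797 = 1.13061
CNY→AUD→HKD→CNY: 0.201 × 5.67 × 0.885 = 1.00861
Maximum is GBP→PLN→HKD→GBP at 1.1306; arbitrage exists.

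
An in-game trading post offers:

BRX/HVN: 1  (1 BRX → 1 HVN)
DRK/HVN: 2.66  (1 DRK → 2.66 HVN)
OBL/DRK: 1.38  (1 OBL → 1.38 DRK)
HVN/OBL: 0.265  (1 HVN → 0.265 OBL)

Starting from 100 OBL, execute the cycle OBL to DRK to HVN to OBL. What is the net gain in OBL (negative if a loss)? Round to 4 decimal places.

-2.7238

100 OBL × 1.38 = 138 DRK
138 DRK × 2.66 = 367.08 HVN
367.08 HVN × 0.265 = 97.2762 OBL
Net change: 97.2762 − 100 = -2.7238 OBL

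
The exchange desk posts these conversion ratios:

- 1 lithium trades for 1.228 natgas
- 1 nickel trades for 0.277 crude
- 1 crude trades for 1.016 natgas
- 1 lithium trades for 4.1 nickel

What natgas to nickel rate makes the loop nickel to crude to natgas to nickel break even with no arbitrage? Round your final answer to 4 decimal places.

3.5533

Known legs of the cycle: 0.277 × 1.016 = 0.281432
For no arbitrage the full-cycle product must be 1, so the missing rate is 1 / 0.281432 ≈ 3.553256.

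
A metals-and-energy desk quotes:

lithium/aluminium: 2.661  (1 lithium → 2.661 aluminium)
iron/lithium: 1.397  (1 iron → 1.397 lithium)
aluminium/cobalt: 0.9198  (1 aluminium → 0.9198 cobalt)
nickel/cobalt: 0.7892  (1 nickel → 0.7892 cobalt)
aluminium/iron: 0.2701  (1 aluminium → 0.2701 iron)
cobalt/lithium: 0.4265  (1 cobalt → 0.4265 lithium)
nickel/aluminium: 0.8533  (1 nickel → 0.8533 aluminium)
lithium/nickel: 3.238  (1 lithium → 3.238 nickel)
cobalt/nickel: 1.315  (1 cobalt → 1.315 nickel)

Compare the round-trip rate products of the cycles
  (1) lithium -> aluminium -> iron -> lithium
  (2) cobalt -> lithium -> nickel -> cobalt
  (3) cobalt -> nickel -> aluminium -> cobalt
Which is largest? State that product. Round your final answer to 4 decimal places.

1.0899

(1) 2.661 × 0.2701 × 1.397 = 1.00407
(2) 0.4265 × 3.238 × 0.7892 = 1.08989
(3) 1.315 × 0.8533 × 0.9198 = 1.03210
Highest is cycle (2) at 1.0899 (>1, arbitrage).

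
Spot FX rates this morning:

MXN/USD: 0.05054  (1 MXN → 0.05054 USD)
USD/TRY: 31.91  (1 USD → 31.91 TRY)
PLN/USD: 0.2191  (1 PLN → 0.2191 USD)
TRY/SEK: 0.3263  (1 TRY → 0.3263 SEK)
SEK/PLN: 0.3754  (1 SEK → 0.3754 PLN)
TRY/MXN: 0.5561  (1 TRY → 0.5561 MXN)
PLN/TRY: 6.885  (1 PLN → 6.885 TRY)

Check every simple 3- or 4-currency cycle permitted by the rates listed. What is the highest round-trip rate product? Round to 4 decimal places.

MXN→USD→TRY→MXN: 0.05054 × 31.91 × 0.5561 = 0.89684
SEK→PLN→USD→TRY→SEK: 0.3754 × 0.2191 × 31.91 × 0.3263 = 0.85641
SEK→PLN→TRY→SEK: 0.3754 × 6.885 × 0.3263 = 0.84336
Maximum is MXN→USD→TRY→MXN at 0.8968; no arbitrage — every cycle loses value.

0.8968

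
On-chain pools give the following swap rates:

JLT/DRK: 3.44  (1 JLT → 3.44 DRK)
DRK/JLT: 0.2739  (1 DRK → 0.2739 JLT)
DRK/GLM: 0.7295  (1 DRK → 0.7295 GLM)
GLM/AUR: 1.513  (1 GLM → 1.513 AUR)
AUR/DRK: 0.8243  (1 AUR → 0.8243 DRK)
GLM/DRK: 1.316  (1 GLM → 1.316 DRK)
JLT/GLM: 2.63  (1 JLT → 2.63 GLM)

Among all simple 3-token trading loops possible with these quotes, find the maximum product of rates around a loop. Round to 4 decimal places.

0.9480

GLM→DRK→JLT→GLM: 1.316 × 0.2739 × 2.63 = 0.94799
GLM→AUR→DRK→GLM: 1.513 × 0.8243 × 0.7295 = 0.90981
Maximum is GLM→DRK→JLT→GLM at 0.9480; no arbitrage — every cycle loses value.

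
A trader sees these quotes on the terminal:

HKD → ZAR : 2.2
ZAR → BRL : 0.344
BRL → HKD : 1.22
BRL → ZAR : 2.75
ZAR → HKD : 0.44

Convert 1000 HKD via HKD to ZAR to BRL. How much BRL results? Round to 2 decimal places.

1000 HKD × 2.2 = 2200 ZAR
2200 ZAR × 0.344 = 756.8 BRL

756.80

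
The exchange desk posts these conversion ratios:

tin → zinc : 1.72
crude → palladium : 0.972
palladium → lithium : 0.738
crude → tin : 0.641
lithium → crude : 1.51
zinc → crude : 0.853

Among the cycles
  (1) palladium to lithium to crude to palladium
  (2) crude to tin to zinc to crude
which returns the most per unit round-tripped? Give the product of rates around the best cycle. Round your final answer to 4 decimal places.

1.0832

(1) 0.738 × 1.51 × 0.972 = 1.08318
(2) 0.641 × 1.72 × 0.853 = 0.94045
Highest is cycle (1) at 1.0832 (>1, arbitrage).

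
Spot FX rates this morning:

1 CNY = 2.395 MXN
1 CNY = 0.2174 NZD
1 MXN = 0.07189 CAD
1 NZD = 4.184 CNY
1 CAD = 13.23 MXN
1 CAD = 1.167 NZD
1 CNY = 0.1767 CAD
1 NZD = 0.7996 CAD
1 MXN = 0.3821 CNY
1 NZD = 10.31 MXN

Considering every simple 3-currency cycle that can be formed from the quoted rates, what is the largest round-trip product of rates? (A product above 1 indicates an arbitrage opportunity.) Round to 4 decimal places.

MXN→CNY→CAD→MXN: 0.3821 × 0.1767 × 13.23 = 0.89325
MXN→CAD→NZD→MXN: 0.07189 × 1.167 × 10.31 = 0.86496
CNY→CAD→NZD→CNY: 0.1767 × 1.167 × 4.184 = 0.86278
MXN→CNY→NZD→MXN: 0.3821 × 0.2174 × 10.31 = 0.85644
Maximum is MXN→CNY→CAD→MXN at 0.8933; no arbitrage — every cycle loses value.

0.8933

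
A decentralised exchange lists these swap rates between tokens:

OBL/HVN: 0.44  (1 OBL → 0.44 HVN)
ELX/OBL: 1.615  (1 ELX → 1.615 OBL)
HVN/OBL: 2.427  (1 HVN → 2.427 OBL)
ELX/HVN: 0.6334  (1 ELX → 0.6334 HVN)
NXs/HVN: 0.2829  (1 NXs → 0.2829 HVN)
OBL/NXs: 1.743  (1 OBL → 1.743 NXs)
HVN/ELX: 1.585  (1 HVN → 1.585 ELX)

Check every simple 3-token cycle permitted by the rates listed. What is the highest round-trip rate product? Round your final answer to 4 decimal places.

1.1967

HVN→OBL→NXs→HVN: 2.427 × 1.743 × 0.2829 = 1.19674
HVN→ELX→OBL→HVN: 1.585 × 1.615 × 0.44 = 1.12630
Maximum is HVN→OBL→NXs→HVN at 1.1967; arbitrage exists.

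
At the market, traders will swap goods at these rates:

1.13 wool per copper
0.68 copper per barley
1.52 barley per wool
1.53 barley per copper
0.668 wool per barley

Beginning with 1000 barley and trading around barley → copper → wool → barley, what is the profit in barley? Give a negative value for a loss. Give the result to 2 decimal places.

1000 barley × 0.68 = 680 copper
680 copper × 1.13 = 768.4 wool
768.4 wool × 1.52 = 1167.968 barley
Net change: 1167.968 − 1000 = 167.968 barley

167.97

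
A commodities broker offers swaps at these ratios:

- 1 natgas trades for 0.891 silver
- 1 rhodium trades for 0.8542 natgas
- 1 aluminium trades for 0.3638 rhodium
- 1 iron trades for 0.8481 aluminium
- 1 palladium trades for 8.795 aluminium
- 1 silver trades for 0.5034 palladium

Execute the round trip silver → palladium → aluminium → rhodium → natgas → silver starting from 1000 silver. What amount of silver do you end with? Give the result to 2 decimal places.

1225.88

1000 silver × 0.5034 = 503.4 palladium
503.4 palladium × 8.795 = 4427.403 aluminium
4427.403 aluminium × 0.3638 = 1610.6892114 rhodium
1610.6892114 rhodium × 0.8542 = 1375.85072437788 natgas
1375.85072437788 natgas × 0.891 = 1225.88299542069108 silver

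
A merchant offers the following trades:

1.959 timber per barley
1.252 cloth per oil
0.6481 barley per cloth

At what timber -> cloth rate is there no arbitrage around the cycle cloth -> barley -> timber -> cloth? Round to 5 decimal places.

0.78763

Known legs of the cycle: 0.6481 × 1.959 = 1.2696279
For no arbitrage the full-cycle product must be 1, so the missing rate is 1 / 1.2696279 ≈ 0.7876323.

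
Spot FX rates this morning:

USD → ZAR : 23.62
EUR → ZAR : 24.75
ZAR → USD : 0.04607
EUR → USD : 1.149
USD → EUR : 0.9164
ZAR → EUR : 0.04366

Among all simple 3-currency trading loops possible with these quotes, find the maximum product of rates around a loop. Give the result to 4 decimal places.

1.1849

EUR→USD→ZAR→EUR: 1.149 × 23.62 × 0.04366 = 1.18491
EUR→ZAR→USD→EUR: 24.75 × 0.04607 × 0.9164 = 1.04491
Maximum is EUR→USD→ZAR→EUR at 1.1849; arbitrage exists.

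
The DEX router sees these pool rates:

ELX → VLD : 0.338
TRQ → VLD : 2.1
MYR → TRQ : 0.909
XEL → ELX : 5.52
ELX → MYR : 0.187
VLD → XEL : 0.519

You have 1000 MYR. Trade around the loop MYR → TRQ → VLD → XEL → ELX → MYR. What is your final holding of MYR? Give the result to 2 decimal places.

1022.66

1000 MYR × 0.909 = 909 TRQ
909 TRQ × 2.1 = 1908.9 VLD
1908.9 VLD × 0.519 = 990.7191 XEL
990.7191 XEL × 5.52 = 5468.769432 ELX
5468.769432 ELX × 0.187 = 1022.659883784 MYR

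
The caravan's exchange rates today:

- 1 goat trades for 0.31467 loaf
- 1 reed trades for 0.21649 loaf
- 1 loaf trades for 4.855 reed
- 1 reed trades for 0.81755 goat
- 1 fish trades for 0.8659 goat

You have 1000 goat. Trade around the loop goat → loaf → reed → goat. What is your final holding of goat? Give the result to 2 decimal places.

1000 goat × 0.31467 = 314.67 loaf
314.67 loaf × 4.855 = 1527.72285 reed
1527.72285 reed × 0.81755 = 1248.9898160175 goat

1248.99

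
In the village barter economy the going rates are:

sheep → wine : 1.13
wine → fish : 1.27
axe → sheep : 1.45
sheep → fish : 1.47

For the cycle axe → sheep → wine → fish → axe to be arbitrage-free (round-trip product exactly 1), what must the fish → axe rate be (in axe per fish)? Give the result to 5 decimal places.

Known legs of the cycle: 1.45 × 1.13 × 1.27 = 2.080895
For no arbitrage the full-cycle product must be 1, so the missing rate is 1 / 2.080895 ≈ 0.4805625.

0.48056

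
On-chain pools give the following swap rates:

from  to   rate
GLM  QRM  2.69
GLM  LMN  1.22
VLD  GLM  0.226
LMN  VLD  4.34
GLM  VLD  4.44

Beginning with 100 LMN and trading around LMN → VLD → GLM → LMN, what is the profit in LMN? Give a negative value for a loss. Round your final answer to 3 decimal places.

100 LMN × 4.34 = 434 VLD
434 VLD × 0.226 = 98.084 GLM
98.084 GLM × 1.22 = 119.66248 LMN
Net change: 119.66248 − 100 = 19.66248 LMN

19.662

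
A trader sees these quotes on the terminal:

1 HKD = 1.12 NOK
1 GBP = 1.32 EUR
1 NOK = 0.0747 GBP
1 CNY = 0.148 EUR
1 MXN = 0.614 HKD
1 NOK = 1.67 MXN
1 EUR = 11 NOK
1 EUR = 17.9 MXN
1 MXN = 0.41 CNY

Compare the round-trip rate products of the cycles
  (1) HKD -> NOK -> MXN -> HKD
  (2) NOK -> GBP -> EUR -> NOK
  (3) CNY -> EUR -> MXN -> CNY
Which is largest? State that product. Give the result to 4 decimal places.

(1) 1.12 × 1.67 × 0.614 = 1.14843
(2) 0.0747 × 1.32 × 11 = 1.08464
(3) 0.148 × 17.9 × 0.41 = 1.08617
Highest is cycle (1) at 1.1484 (>1, arbitrage).

1.1484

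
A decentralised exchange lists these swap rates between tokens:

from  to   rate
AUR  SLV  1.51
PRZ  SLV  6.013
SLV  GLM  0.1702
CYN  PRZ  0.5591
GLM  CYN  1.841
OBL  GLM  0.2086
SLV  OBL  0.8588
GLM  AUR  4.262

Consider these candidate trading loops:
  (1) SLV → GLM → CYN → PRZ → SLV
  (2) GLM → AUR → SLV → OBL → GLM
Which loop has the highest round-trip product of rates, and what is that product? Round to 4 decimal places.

(1) 0.1702 × 1.841 × 0.5591 × 6.013 = 1.05340
(2) 4.262 × 1.51 × 0.8588 × 0.2086 = 1.15291
Highest is cycle (2) at 1.1529 (>1, arbitrage).

1.1529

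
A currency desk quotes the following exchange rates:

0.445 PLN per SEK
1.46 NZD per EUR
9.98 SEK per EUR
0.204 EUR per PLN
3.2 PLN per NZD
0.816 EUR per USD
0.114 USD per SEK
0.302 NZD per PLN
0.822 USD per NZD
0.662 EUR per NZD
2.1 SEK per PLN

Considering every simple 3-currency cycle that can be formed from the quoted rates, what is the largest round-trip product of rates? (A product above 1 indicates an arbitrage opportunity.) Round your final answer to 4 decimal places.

USD→EUR→NZD→USD: 0.816 × 1.46 × 0.822 = 0.97930
NZD→PLN→EUR→NZD: 3.2 × 0.204 × 1.46 = 0.95309
USD→EUR→SEK→USD: 0.816 × 9.98 × 0.114 = 0.92838
SEK→PLN→EUR→SEK: 0.445 × 0.204 × 9.98 = 0.90598
Maximum is USD→EUR→NZD→USD at 0.9793; no arbitrage — every cycle loses value.

0.9793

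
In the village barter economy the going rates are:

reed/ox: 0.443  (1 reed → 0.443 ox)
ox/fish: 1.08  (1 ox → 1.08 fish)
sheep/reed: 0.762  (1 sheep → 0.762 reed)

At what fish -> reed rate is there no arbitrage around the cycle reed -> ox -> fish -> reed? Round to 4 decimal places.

2.0901

Known legs of the cycle: 0.443 × 1.08 = 0.47844
For no arbitrage the full-cycle product must be 1, so the missing rate is 1 / 0.47844 ≈ 2.090126.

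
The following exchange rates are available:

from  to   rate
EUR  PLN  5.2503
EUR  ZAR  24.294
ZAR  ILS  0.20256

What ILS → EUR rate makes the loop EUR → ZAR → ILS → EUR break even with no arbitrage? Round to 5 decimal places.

Known legs of the cycle: 24.294 × 0.20256 = 4.92099264
For no arbitrage the full-cycle product must be 1, so the missing rate is 1 / 4.92099264 ≈ 0.2032110.

0.20321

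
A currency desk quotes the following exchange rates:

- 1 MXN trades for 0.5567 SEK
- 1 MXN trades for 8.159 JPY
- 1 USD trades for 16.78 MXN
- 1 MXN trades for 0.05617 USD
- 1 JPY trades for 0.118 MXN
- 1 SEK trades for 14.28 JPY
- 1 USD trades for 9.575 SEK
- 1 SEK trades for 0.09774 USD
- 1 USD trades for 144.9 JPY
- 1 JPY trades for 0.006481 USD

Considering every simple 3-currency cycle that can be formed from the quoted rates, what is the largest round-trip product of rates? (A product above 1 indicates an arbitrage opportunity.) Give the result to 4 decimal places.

MXN→USD→JPY→MXN: 0.05617 × 144.9 × 0.118 = 0.96041
MXN→SEK→JPY→MXN: 0.5567 × 14.28 × 0.118 = 0.93806
MXN→SEK→USD→MXN: 0.5567 × 0.09774 × 16.78 = 0.91303
MXN→JPY→USD→MXN: 8.159 × 0.006481 × 16.78 = 0.88730
USD→SEK→JPY→USD: 9.575 × 14.28 × 0.006481 = 0.88615
Maximum is MXN→USD→JPY→MXN at 0.9604; no arbitrage — every cycle loses value.

0.9604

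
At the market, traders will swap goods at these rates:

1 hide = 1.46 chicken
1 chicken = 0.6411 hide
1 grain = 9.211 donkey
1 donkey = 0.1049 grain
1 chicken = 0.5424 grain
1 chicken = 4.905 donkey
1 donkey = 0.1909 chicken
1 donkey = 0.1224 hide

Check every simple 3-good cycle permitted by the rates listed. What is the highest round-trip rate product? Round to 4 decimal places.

0.9537

donkey→chicken→grain→donkey: 0.1909 × 0.5424 × 9.211 = 0.95375
hide→chicken→donkey→hide: 1.46 × 4.905 × 0.1224 = 0.87654
Maximum is donkey→chicken→grain→donkey at 0.9537; no arbitrage — every cycle loses value.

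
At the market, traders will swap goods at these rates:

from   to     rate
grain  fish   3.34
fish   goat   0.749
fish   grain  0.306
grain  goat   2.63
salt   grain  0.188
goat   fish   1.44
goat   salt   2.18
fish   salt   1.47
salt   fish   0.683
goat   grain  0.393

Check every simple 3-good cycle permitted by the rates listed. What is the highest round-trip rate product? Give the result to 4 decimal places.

1.1589

grain→goat→fish→grain: 2.63 × 1.44 × 0.306 = 1.15888
salt→fish→goat→salt: 0.683 × 0.749 × 2.18 = 1.11522
salt→grain→goat→salt: 0.188 × 2.63 × 2.18 = 1.07788
grain→fish→goat→grain: 3.34 × 0.749 × 0.393 = 0.98315
salt→grain→fish→salt: 0.188 × 3.34 × 1.47 = 0.92304
Maximum is grain→goat→fish→grain at 1.1589; arbitrage exists.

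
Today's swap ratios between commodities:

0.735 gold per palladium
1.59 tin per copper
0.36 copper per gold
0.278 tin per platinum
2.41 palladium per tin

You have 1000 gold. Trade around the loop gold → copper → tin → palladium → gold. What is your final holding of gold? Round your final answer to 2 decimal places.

1000 gold × 0.36 = 360 copper
360 copper × 1.59 = 572.4 tin
572.4 tin × 2.41 = 1379.484 palladium
1379.484 palladium × 0.735 = 1013.92074 gold

1013.92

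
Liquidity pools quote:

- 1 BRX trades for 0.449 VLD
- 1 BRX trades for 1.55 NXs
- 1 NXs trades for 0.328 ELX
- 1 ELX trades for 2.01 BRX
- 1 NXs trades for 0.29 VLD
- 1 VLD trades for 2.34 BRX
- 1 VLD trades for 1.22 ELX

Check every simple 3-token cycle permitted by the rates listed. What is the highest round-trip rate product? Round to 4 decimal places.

1.1010

VLD→ELX→BRX→VLD: 1.22 × 2.01 × 0.449 = 1.10104
VLD→BRX→NXs→VLD: 2.34 × 1.55 × 0.29 = 1.05183
NXs→ELX→BRX→NXs: 0.328 × 2.01 × 1.55 = 1.02188
Maximum is VLD→ELX→BRX→VLD at 1.1010; arbitrage exists.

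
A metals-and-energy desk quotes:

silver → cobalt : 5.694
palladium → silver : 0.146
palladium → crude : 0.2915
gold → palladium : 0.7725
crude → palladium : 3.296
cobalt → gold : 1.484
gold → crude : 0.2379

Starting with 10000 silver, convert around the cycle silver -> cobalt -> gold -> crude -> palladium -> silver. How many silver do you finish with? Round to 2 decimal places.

9673.55

10000 silver × 5.694 = 56940 cobalt
56940 cobalt × 1.484 = 84498.96 gold
84498.96 gold × 0.2379 = 20102.302584 crude
20102.302584 crude × 3.296 = 66257.189316864 palladium
66257.189316864 palladium × 0.146 = 9673.549640262144 silver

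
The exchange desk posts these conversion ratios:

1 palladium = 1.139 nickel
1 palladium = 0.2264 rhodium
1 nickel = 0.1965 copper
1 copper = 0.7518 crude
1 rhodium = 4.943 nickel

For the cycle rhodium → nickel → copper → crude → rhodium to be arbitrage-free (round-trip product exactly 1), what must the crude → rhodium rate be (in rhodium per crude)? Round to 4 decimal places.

1.3694

Known legs of the cycle: 4.943 × 0.1965 × 0.7518 = 0.7302229641
For no arbitrage the full-cycle product must be 1, so the missing rate is 1 / 0.7302229641 ≈ 1.369445.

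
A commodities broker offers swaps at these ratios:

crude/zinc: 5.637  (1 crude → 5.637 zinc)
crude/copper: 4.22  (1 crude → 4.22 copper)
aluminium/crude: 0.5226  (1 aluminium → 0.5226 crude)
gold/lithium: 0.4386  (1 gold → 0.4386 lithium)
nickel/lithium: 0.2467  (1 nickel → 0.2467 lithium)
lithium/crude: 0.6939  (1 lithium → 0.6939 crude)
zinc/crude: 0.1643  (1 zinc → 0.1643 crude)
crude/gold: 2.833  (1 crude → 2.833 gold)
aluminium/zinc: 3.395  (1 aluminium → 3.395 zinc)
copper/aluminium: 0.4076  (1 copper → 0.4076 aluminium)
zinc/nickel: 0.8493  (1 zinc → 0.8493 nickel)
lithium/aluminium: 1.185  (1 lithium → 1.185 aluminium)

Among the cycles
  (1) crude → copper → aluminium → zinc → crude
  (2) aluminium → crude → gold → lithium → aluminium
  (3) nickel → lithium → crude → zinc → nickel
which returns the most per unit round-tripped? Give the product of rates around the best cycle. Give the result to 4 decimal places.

0.9595

(1) 4.22 × 0.4076 × 3.395 × 0.1643 = 0.95945
(2) 0.5226 × 2.833 × 0.4386 × 1.185 = 0.76949
(3) 0.2467 × 0.6939 × 5.637 × 0.8493 = 0.81955
Highest is cycle (1) at 0.9595 (≤1, no arbitrage).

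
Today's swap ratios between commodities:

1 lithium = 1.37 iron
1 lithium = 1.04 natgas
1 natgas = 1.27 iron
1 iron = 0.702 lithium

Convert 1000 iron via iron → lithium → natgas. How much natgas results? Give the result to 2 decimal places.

1000 iron × 0.702 = 702 lithium
702 lithium × 1.04 = 730.08 natgas

730.08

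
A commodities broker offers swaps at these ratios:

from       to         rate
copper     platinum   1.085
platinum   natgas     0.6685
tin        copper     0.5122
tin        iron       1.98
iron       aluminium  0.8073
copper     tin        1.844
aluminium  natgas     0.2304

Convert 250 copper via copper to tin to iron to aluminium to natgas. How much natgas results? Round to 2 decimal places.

169.78

250 copper × 1.844 = 461 tin
461 tin × 1.98 = 912.78 iron
912.78 iron × 0.8073 = 736.887294 aluminium
736.887294 aluminium × 0.2304 = 169.7788325376 natgas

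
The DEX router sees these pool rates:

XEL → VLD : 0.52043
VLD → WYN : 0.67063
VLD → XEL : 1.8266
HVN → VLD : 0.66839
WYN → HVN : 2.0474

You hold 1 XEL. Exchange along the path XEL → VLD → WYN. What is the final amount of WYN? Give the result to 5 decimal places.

1 XEL × 0.52043 = 0.52043 VLD
0.52043 VLD × 0.67063 = 0.3490159709 WYN

0.34902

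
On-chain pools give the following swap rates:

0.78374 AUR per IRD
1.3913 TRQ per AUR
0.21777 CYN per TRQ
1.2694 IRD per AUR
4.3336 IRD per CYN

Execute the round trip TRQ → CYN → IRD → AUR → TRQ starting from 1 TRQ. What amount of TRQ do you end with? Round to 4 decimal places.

1 TRQ × 0.21777 = 0.21777 CYN
0.21777 CYN × 4.3336 = 0.943728072 IRD
0.943728072 IRD × 0.78374 = 0.73963743914928 AUR
0.73963743914928 AUR × 1.3913 = 1.029057569088393264 TRQ

1.0291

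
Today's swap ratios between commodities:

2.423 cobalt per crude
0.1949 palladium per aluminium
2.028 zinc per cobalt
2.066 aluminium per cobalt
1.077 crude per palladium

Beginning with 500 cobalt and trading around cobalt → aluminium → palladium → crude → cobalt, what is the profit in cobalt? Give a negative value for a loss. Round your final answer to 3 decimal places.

500 cobalt × 2.066 = 1033 aluminium
1033 aluminium × 0.1949 = 201.3317 palladium
201.3317 palladium × 1.077 = 216.8342409 crude
216.8342409 crude × 2.423 = 525.3893657007 cobalt
Net change: 525.3893657007 − 500 = 25.3893657007 cobalt

25.389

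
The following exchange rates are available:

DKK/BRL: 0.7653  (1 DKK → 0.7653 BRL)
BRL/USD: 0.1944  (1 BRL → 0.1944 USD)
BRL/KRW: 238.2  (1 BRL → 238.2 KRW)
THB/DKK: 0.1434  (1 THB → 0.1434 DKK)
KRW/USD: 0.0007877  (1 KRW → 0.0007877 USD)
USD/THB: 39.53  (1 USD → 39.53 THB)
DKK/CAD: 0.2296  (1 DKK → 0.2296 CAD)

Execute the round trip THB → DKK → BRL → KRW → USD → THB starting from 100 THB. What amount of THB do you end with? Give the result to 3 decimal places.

81.397

100 THB × 0.1434 = 14.34 DKK
14.34 DKK × 0.7653 = 10.974402 BRL
10.974402 BRL × 238.2 = 2614.1025564 KRW
2614.1025564 KRW × 0.0007877 = 2.05912858367628 USD
2.05912858367628 USD × 39.53 = 81.3973529127233484 THB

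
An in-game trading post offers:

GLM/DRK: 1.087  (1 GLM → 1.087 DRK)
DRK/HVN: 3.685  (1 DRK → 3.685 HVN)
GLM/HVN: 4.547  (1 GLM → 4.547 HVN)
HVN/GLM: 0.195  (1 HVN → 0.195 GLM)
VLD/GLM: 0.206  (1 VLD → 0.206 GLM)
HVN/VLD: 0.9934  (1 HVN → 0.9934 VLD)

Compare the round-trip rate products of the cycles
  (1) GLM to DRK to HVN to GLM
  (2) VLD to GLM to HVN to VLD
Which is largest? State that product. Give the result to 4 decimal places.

0.9305

(1) 1.087 × 3.685 × 0.195 = 0.78109
(2) 0.206 × 4.547 × 0.9934 = 0.93050
Highest is cycle (2) at 0.9305 (≤1, no arbitrage).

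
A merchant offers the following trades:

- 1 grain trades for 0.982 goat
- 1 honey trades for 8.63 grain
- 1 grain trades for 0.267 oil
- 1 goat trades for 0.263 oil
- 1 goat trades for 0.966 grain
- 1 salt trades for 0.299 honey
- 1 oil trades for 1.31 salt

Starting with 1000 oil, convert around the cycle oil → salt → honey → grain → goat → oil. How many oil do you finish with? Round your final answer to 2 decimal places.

873.01

1000 oil × 1.31 = 1310 salt
1310 salt × 0.299 = 391.69 honey
391.69 honey × 8.63 = 3380.2847 grain
3380.2847 grain × 0.982 = 3319.4395754 goat
3319.4395754 goat × 0.263 = 873.0126083302 oil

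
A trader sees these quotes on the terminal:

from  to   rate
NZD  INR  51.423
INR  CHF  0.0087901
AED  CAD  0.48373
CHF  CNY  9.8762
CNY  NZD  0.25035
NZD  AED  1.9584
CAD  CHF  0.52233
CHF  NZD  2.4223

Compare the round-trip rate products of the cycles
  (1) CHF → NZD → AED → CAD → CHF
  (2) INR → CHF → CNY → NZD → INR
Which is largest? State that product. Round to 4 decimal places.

(1) 2.4223 × 1.9584 × 0.48373 × 0.52233 = 1.19861
(2) 0.0087901 × 9.8762 × 0.25035 × 51.423 = 1.11761
Highest is cycle (1) at 1.1986 (>1, arbitrage).

1.1986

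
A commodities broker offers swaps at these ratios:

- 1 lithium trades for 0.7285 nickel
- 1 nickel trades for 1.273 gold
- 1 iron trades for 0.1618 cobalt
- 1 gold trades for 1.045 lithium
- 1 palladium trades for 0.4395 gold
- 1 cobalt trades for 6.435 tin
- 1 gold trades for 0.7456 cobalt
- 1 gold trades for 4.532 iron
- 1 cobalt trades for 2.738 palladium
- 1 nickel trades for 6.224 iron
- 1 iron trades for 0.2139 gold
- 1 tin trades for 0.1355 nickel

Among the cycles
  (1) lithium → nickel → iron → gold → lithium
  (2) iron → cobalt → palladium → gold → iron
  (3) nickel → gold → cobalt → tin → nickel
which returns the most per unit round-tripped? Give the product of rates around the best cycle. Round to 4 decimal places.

1.0135

(1) 0.7285 × 6.224 × 0.2139 × 1.045 = 1.01351
(2) 0.1618 × 2.738 × 0.4395 × 4.532 = 0.88239
(3) 1.273 × 0.7456 × 6.435 × 0.1355 = 0.82760
Highest is cycle (1) at 1.0135 (>1, arbitrage).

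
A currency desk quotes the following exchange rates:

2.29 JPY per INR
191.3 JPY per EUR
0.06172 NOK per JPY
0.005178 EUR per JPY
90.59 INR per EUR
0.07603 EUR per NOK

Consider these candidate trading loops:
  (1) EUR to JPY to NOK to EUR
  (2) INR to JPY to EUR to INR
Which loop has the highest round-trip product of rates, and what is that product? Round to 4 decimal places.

(1) 191.3 × 0.06172 × 0.07603 = 0.89769
(2) 2.29 × 0.005178 × 90.59 = 1.07418
Highest is cycle (2) at 1.0742 (>1, arbitrage).

1.0742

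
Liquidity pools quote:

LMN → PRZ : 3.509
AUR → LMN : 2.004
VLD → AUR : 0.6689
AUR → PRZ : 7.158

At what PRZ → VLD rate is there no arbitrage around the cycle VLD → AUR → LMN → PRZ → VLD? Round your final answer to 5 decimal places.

0.21260

Known legs of the cycle: 0.6689 × 2.004 × 3.509 = 4.7037288804
For no arbitrage the full-cycle product must be 1, so the missing rate is 1 / 4.7037288804 ≈ 0.2125973.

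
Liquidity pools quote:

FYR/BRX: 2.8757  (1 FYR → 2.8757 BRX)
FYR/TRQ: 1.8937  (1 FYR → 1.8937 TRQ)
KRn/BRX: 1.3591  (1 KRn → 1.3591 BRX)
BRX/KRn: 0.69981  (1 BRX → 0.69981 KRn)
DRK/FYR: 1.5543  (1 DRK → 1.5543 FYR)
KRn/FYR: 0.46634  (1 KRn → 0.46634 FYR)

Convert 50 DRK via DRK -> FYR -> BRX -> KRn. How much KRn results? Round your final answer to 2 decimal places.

156.40

50 DRK × 1.5543 = 77.715 FYR
77.715 FYR × 2.8757 = 223.4850255 BRX
223.4850255 BRX × 0.69981 = 156.397055695155 KRn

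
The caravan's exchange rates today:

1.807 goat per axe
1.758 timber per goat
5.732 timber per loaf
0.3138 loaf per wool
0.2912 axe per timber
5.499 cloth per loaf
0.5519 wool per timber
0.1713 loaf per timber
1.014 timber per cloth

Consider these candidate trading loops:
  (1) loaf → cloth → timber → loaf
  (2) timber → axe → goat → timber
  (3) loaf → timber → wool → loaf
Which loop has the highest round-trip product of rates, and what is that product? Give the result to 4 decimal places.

0.9927

(1) 5.499 × 1.014 × 0.1713 = 0.95517
(2) 0.2912 × 1.807 × 1.758 = 0.92506
(3) 5.732 × 0.5519 × 0.3138 = 0.99270
Highest is cycle (3) at 0.9927 (≤1, no arbitrage).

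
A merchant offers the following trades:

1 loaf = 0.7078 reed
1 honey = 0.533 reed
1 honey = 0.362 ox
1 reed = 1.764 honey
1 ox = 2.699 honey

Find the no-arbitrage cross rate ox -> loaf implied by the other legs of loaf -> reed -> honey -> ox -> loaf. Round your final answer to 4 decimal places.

2.2125

Known legs of the cycle: 0.7078 × 1.764 × 0.362 = 0.4519784304
For no arbitrage the full-cycle product must be 1, so the missing rate is 1 / 0.4519784304 ≈ 2.212495.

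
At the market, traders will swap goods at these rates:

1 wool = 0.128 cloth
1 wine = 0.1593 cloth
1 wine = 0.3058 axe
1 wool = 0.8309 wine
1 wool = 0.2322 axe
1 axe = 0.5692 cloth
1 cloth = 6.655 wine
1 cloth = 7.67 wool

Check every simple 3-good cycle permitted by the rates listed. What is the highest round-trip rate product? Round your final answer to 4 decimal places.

1.1584

wine→axe→cloth→wine: 0.3058 × 0.5692 × 6.655 = 1.15838
wine→cloth→wool→wine: 0.1593 × 7.67 × 0.8309 = 1.01522
cloth→wool→axe→cloth: 7.67 × 0.2322 × 0.5692 = 1.01373
Maximum is wine→axe→cloth→wine at 1.1584; arbitrage exists.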